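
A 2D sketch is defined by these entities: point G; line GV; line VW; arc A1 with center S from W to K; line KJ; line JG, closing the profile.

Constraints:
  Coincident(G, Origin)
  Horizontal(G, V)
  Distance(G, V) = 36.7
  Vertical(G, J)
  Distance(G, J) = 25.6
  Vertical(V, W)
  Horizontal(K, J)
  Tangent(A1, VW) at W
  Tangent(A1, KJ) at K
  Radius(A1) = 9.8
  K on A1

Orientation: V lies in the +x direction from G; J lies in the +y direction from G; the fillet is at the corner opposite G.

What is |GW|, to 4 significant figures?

39.96

The virtual corner opposite G is at (36.70, 25.60). A1 meets VW tangentially, so SW is at right angles to VW and tangency of A1 to KJ means the radius SK is perpendicular to KJ, with radius 9.8, so the center S sits 9.8 in from both sides at S = (26.90, 15.80). That places the tangent points at W = (36.70, 15.80) on VW and K = (26.90, 25.60) on KJ. Then |GW| = |W − G| = 39.96.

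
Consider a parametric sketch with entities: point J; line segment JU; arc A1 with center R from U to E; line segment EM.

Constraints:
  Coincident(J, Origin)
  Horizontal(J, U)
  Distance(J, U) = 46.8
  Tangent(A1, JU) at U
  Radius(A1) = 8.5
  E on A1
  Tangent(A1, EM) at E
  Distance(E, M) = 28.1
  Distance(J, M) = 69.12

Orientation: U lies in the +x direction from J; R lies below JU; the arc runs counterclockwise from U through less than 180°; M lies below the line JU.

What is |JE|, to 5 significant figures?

43.006

J is at the origin; JU is horizontal with |JU| = 46.8 and U on the +x side, so U = (46.800, 0.0000). Tangency of A1 to JU means the radius RU is perpendicular to JU, so R = U + (0, -8.5) = (46.800, -8.5000). Since RE ⟂ EM (tangency), |RM| = √(8.5² + 28.1²) = 29.357 regardless of where E sits on A1. So M lies on both circle(J, 69.12) and circle(R, 29.357); the below-JU intersection is M = (59.670, -34.886). E is the foot of the tangent from M: E = (40.567, -14.279).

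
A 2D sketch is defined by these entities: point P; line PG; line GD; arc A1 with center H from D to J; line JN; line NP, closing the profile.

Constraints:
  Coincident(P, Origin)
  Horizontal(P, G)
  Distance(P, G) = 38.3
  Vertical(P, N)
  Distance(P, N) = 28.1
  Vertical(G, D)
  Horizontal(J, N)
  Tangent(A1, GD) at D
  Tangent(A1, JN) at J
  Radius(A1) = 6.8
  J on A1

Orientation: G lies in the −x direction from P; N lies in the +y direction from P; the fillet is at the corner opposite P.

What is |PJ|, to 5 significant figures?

42.212

P is at the origin; P and G share the same y with |PG| = 38.3 and G on the −x side, so G = (-38.300, 0.0000). PN is vertical with |PN| = 28.1 and N on the +y side, so N = (0.0000, 28.100). The virtual corner opposite P is at (-38.300, 28.100). The tangent condition forces HD to be normal to GD and A1 meets JN tangentially, so HJ is at right angles to JN, with radius 6.8, so the center H sits 6.8 in from both sides at H = (-31.500, 21.300). That places the tangent points at D = (-38.300, 21.300) on GD and J = (-31.500, 28.100) on JN. Then |PJ| = |J − P| = 42.212.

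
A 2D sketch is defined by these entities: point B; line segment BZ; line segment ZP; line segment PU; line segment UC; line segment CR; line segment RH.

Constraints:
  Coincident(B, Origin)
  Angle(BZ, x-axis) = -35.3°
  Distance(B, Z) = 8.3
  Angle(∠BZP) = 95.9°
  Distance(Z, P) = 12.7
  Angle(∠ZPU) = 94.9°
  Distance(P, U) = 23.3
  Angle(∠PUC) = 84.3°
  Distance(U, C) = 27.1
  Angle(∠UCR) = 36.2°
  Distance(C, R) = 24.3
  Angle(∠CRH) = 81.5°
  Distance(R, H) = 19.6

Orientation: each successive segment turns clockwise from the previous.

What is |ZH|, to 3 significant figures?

30.9

∠UCR = 36.2° gives CR at -84.0° from the x-axis; with |CR| = 24.3, R = (-4.49, -6.94). ∠CRH = 81.5° gives RH at 178° from the x-axis; with |RH| = 19.6, H = (-24.1, -6.09). Then |ZH| = |H − Z| = 30.9.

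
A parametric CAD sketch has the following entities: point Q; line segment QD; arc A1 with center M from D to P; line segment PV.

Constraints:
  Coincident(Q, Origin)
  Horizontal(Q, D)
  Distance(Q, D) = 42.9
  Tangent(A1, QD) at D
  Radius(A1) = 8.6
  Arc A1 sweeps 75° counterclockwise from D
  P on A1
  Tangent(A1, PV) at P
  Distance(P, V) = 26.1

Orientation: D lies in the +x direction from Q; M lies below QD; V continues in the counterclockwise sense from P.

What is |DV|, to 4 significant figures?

34.99

On A1, D sits at bearing 90° from M; a 75° counterclockwise sweep puts P at bearing 165°, so P = M + 8.6·(cos 165°, sin 165°) = (34.59, -6.374). The tangent condition forces MP to be normal to PV, so PV runs along (−sin 165°, cos 165°); with |PV| = 26.1, V = (27.84, -31.58). Then |DV| = |V − D| = 34.99.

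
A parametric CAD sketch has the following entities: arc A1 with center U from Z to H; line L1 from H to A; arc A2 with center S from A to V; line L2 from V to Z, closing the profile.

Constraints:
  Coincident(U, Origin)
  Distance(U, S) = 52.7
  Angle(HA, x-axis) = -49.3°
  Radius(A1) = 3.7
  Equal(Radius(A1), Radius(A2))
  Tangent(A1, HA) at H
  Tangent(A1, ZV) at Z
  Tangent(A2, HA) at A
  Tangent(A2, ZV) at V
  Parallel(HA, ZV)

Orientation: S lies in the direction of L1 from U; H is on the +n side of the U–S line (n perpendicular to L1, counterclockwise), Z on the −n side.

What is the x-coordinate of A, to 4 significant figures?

37.17

Tangency of A1 to both parallel lines with radius 3.7 puts H and Z at U ± 3.7·n: H = (2.805, 2.413), Z = (-2.805, -2.413). Equal radii place A and V the same way about S: A = S + 3.7·n = (37.17, -37.54), V = S − 3.7·n = (31.56, -42.37). So A.x = 37.17.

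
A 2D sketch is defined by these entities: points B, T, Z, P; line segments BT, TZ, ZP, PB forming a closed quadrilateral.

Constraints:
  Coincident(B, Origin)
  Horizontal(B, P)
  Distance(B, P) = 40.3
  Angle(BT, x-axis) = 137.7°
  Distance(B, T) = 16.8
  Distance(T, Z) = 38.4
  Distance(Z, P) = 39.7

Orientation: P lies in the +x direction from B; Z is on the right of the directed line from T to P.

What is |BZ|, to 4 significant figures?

22.89

B is at the origin; BP is horizontal with |BP| = 40.3 and P in +x, so P = (40.3, 0). BT runs at 137.7° with |BT| = 16.8, so T = (-12.43, 11.31). Z is determined by |TZ| = 38.4 and |ZP| = 39.7 together: it lies at the intersection of circle(T, 38.4) and circle(P, 39.7). With |TP| = 53.92, the foot of the radical line on TP is 26.02 from T and the perpendicular offset is √(38.4² − 26.02²) = 28.24. Taking the right-of-TP solution: Z = (7.095, -21.76).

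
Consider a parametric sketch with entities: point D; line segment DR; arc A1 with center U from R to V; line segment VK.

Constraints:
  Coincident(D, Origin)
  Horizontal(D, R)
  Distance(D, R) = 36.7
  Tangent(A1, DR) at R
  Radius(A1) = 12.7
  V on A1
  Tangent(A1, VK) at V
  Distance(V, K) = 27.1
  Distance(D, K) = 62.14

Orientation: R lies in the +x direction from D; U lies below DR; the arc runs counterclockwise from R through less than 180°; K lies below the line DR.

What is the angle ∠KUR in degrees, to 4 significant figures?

160.3°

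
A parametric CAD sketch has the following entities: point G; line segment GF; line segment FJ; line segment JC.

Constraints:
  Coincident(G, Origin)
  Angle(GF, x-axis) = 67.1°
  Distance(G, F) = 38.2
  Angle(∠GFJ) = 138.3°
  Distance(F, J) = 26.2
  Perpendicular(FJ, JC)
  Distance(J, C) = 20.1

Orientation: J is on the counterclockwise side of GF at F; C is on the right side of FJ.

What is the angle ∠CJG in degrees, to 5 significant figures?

114.91°

G is at the origin; GF runs at 67.1° with length 38.2, so F = 38.2·(cos 67.1°, sin 67.1°) = (14.865, 35.189). ∠GFJ = 138.3°, so FJ runs at 67.1° + (180° − 138.3°) = 108.80° from the x-axis; with |FJ| = 26.2, J = F + 26.2·(cos 108.80°, sin 108.80°) = (6.4212, 59.991). FJ is perpendicular to JC; with |JC| = 20.1 on the right of FJ, C = J + 20.1·(0.94665, 0.32227) = (25.449, 66.469). Then cos ∠CJG = JC·JG / (|JC||JG|), giving 114.91°.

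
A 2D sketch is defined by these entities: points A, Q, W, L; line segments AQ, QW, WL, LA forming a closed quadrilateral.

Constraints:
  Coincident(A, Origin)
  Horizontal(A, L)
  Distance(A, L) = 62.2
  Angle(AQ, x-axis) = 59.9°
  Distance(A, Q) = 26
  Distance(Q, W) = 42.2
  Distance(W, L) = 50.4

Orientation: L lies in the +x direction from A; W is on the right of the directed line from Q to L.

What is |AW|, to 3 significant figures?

25.2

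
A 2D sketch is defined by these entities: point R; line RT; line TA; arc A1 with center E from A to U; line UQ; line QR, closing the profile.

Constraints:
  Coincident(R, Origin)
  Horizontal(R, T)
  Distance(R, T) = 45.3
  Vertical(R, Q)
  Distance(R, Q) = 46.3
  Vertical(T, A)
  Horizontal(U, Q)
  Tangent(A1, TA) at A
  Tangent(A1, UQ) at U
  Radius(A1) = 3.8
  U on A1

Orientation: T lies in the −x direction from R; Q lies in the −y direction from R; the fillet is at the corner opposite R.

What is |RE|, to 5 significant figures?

59.401

RQ is vertical with |RQ| = 46.3 and Q on the −y side, so Q = (0.0000, -46.300). The virtual corner opposite R is at (-45.300, -46.300). A1 meets TA tangentially, so EA is at right angles to TA and since A1 is tangent to UQ there, EU ⟂ UQ, with radius 3.8, so the center E sits 3.8 in from both sides at E = (-41.500, -42.500). Then |RE| = |E − R| = 59.401.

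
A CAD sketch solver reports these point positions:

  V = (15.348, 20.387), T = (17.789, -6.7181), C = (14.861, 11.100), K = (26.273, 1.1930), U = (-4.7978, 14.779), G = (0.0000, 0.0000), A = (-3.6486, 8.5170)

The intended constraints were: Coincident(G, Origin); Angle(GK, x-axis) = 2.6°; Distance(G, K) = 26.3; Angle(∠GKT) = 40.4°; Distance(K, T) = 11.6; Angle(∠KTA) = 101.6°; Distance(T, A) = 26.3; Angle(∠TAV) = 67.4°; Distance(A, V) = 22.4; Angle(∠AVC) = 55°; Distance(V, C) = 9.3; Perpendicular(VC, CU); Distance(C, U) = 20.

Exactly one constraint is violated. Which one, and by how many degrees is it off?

Perpendicular(VC, CU) — off by 7.60°.

G = (0.00, 0.00) ✓; GK at 2.600° ✓; |GK| = 26.30 ✓; ∠GKT = 40.40° ✓; |KT| = 11.60 ✓; ∠KTA = 101.6° ✓; |TA| = 26.30 ✓; ∠TAV = 67.40° ✓; |AV| = 22.40 ✓; ∠AVC = 55.00° ✓; |VC| = 9.300 ✓; ∠(VC, CU) = 97.60° ✗; |CU| = 20.00 ✓.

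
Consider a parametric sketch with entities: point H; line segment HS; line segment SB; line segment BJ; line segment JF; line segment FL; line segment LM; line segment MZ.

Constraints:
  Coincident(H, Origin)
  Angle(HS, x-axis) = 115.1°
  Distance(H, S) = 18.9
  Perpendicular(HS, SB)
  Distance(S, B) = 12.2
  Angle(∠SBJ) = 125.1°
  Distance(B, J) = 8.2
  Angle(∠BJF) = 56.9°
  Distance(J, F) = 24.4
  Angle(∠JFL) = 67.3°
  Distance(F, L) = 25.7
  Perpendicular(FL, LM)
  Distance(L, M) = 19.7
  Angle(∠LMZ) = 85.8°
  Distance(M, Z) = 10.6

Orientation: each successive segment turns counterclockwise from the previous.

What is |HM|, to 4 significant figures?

34.77

H is at the origin; HS runs at 115.1° with length 18.9, so S = (-8.017, 17.12). HS is perpendicular to SB, so SB runs at -154.9°; with |SB| = 12.2, B = (-19.07, 11.94). ∠SBJ = 125.1° gives BJ at -100.0° from the x-axis; with |BJ| = 8.2, J = (-20.49, 3.865). ∠BJF = 56.9° gives JF at 23.10° from the x-axis; with |JF| = 24.4, F = (1.954, 13.44). ∠JFL = 67.3° gives FL at 135.8° from the x-axis; with |FL| = 25.7, L = (-16.47, 31.35). FL is perpendicular to LM, so LM runs at -134.2°; with |LM| = 19.7, M = (-30.20, 17.23). Then |HM| = |M − H| = 34.77.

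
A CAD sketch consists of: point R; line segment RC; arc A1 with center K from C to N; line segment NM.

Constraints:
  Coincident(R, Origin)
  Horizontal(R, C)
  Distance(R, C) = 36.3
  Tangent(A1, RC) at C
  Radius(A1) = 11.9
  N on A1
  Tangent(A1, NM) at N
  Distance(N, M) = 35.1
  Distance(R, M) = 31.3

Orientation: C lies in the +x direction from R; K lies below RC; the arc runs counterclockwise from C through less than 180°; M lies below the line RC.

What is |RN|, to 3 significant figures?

27.5

R is at the origin; R and C share the same y with |RC| = 36.3 and C on the +x side, so C = (36.3, 0.00). Since A1 is tangent to RC there, KC ⟂ RC, so K = C + (0, -11.9) = (36.3, -11.9). Since KN ⟂ NM (tangency), |KM| = √(11.9² + 35.1²) = 37.1 regardless of where N sits on A1. So M lies on both circle(R, 31.3) and circle(K, 37.1); the below-RC intersection is M = (4.52, -31.0). N is the foot of the tangent from M: N = (27.2, -4.20).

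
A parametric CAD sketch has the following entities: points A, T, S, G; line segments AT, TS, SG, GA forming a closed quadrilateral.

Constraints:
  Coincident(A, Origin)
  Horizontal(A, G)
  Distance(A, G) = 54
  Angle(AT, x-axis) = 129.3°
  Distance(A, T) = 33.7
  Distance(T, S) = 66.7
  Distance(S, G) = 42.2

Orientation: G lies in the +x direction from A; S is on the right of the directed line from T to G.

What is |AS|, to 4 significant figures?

33.00

Checks: |TS| = 66.70 ✓; |SG| = 42.20 ✓.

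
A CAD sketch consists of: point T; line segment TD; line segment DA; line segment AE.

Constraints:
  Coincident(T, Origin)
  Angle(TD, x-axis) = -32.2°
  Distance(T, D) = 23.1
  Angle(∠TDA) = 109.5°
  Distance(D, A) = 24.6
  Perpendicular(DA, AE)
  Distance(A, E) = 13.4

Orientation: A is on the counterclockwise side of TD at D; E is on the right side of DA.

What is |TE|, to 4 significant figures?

47.76

T is at the origin; TD runs at -32.2° with length 23.1, so D = 23.1·(cos -32.2°, sin -32.2°) = (19.55, -12.31). ∠TDA = 109.5°, so DA runs at -32.2° + (180° − 109.5°) = 38.30° from the x-axis; with |DA| = 24.6, A = D + 24.6·(cos 38.30°, sin 38.30°) = (38.85, 2.937). The perpendicularity gives AE at right angles to DA; with |AE| = 13.4 on the right of DA, E = A + 13.4·(0.6198, -0.7848) = (47.16, -7.579). Then |TE| = |E − T| = 47.76.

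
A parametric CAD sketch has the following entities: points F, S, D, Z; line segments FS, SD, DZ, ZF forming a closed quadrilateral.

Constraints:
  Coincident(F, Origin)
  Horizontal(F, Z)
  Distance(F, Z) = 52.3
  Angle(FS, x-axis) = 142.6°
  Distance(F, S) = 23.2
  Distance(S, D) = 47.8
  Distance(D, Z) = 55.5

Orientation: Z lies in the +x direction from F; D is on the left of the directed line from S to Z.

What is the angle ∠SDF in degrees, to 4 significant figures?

28.03°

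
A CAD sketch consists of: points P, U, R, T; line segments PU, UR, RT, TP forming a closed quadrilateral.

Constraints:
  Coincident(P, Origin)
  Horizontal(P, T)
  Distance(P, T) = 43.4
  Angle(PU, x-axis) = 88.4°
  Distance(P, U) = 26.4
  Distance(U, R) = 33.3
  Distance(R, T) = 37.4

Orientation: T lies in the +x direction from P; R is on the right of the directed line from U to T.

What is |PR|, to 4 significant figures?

9.158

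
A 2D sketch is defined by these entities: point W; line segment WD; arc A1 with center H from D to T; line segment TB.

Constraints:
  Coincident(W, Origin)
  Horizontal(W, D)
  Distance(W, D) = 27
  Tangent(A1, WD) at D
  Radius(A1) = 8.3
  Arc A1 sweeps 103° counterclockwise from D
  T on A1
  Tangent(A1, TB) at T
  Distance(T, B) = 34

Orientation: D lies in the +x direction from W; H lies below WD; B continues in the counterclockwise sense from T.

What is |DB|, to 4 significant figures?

43.30

W is at the origin; WD is horizontal with |WD| = 27.0 and D on the +x side, so D = (27.00, 0.000). A1 meets WD tangentially, so HD is at right angles to WD, so H = D + (0, -8.3) = (27.00, -8.300). On A1, D sits at bearing 90° from H; a 103° counterclockwise sweep puts T at bearing 193°, so T = H + 8.3·(cos 193°, sin 193°) = (18.91, -10.17). Since A1 is tangent to TB there, HT ⟂ TB, so TB runs along (−sin 193°, cos 193°); with |TB| = 34.0, B = (26.56, -43.30). Then |DB| = |B − D| = 43.30.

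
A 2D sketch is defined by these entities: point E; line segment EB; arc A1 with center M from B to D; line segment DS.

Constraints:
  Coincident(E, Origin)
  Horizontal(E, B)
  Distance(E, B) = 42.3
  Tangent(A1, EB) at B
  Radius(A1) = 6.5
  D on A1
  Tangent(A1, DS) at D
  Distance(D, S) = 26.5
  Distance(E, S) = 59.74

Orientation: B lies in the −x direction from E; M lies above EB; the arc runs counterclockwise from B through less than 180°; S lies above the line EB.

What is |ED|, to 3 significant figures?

38.0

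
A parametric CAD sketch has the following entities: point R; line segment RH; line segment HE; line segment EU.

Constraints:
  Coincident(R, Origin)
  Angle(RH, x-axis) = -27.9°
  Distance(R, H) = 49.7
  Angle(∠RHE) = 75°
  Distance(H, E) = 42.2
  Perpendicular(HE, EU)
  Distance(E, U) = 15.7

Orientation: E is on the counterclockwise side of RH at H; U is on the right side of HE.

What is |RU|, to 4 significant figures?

70.14

R is at the origin; RH runs at -27.9° with length 49.7, so H = 49.7·(cos -27.9°, sin -27.9°) = (43.92, -23.26). ∠RHE = 75.0°, so HE runs at -27.9° + (180° − 75.0°) = 77.10° from the x-axis; with |HE| = 42.2, E = H + 42.2·(cos 77.10°, sin 77.10°) = (53.34, 17.88). HE is perpendicular to EU; with |EU| = 15.7 on the right of HE, U = E + 15.7·(0.9748, -0.2233) = (68.65, 14.37). Then |RU| = |U − R| = 70.14.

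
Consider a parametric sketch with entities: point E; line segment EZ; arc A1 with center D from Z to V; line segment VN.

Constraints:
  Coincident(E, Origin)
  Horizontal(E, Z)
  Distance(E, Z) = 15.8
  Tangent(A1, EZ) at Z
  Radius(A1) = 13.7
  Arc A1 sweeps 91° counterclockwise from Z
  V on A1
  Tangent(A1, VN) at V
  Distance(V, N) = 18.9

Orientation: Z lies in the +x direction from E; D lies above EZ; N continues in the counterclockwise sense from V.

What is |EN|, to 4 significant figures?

43.92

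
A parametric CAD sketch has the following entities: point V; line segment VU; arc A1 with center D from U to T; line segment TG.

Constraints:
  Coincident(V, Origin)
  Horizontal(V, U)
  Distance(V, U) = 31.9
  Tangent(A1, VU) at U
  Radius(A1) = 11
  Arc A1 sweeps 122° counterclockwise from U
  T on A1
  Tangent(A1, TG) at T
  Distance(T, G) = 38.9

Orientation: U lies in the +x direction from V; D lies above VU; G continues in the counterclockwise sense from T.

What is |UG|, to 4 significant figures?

51.08

V is at the origin; VU is horizontal with |VU| = 31.9 and U on the +x side, so U = (31.90, 0.000). Since A1 is tangent to VU there, DU ⟂ VU, so D = U + (0, 11) = (31.90, 11.00). On A1, U sits at bearing -90° from D; a 122° counterclockwise sweep puts T at bearing 32°, so T = D + 11.0·(cos 32°, sin 32°) = (41.23, 16.83). Since A1 is tangent to TG there, DT ⟂ TG, so TG runs along (−sin 32°, cos 32°); with |TG| = 38.9, G = (20.61, 49.82). Then |UG| = |G − U| = 51.08.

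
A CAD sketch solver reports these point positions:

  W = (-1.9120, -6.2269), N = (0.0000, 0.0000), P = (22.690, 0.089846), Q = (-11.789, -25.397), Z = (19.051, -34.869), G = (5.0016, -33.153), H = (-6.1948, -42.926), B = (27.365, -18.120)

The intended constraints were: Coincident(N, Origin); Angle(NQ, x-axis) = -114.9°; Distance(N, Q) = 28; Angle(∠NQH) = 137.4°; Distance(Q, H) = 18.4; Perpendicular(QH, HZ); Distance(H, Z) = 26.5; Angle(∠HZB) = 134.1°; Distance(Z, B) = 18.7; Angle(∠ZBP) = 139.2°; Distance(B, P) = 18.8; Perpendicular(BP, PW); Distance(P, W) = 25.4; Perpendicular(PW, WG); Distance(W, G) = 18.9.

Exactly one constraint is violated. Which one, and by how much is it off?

Distance(W, G) = 18.9 — off by 8.90.

N = (0.00, 0.00) ✓; NQ at -114.9° ✓; |NQ| = 28.00 ✓; ∠NQH = 137.4° ✓; |QH| = 18.40 ✓; ∠(QH, HZ) = 90.00° ✓; |HZ| = 26.50 ✓; ∠HZB = 134.1° ✓; |ZB| = 18.70 ✓; ∠ZBP = 139.2° ✓; |BP| = 18.80 ✓; ∠(BP, PW) = 90.00° ✓; |PW| = 25.40 ✓; ∠(PW, WG) = 90.00° ✓; |WG| = 27.80 ✗.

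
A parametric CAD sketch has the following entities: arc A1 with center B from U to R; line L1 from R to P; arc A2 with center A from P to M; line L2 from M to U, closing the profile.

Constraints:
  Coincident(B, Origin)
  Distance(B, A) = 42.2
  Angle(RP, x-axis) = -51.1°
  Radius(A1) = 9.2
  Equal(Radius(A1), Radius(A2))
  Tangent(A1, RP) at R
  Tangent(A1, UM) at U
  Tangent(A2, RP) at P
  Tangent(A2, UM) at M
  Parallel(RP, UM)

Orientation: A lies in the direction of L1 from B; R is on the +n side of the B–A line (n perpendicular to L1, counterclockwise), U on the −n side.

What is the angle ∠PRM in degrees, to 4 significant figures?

23.56°

Tangency of A1 to both parallel lines with radius 9.2 puts R and U at B ± 9.2·n: R = (7.160, 5.777), U = (-7.160, -5.777). Equal radii place P and M the same way about A: P = A + 9.2·n = (33.66, -27.06), M = A − 9.2·n = (19.34, -38.62). Then cos ∠PRM = RP·RM / (|RP||RM|), giving 23.56°.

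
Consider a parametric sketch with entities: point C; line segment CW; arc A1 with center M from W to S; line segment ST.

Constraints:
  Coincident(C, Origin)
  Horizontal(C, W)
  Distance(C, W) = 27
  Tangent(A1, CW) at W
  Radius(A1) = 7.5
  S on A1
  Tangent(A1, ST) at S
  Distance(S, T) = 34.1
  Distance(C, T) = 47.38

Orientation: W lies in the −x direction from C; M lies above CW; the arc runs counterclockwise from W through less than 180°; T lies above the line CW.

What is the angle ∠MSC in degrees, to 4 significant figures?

153.7°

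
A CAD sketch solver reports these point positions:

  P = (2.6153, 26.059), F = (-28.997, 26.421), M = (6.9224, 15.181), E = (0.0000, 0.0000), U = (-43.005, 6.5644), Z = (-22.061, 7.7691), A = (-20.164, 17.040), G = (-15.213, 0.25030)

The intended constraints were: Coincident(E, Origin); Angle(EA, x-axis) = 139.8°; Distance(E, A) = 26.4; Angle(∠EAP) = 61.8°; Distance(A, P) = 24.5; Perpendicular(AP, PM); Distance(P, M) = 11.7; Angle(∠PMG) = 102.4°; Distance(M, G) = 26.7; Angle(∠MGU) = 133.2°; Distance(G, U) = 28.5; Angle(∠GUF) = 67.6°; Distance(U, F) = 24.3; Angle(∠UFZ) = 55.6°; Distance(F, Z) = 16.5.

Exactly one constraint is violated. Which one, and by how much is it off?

Distance(F, Z) = 16.5 — off by 3.40.

E = (0.00, 0.00) ✓; EA at 139.8° ✓; |EA| = 26.40 ✓; ∠EAP = 61.80° ✓; |AP| = 24.50 ✓; ∠(AP, PM) = 90.00° ✓; |PM| = 11.70 ✓; ∠PMG = 102.4° ✓; |MG| = 26.70 ✓; ∠MGU = 133.2° ✓; |GU| = 28.50 ✓; ∠GUF = 67.60° ✓; |UF| = 24.30 ✓; ∠UFZ = 55.60° ✓; |FZ| = 19.90 ✗.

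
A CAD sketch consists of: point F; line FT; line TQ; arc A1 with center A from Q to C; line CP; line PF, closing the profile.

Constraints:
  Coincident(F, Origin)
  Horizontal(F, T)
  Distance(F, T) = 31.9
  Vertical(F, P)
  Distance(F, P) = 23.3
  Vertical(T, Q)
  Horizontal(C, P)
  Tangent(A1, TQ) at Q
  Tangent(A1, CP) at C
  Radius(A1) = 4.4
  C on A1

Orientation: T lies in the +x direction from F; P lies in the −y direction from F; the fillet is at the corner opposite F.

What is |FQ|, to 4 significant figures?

37.08

F is at the origin; F and T share the same y with |FT| = 31.9 and T on the +x side, so T = (31.90, 0.000). FP is vertical with |FP| = 23.3 and P on the −y side, so P = (0.000, -23.30). The virtual corner opposite F is at (31.90, -23.30). The tangent condition forces AQ to be normal to TQ and A1 meets CP tangentially, so AC is at right angles to CP, with radius 4.4, so the center A sits 4.4 in from both sides at A = (27.50, -18.90). That places the tangent points at Q = (31.90, -18.90) on TQ and C = (27.50, -23.30) on CP. Then |FQ| = |Q − F| = 37.08.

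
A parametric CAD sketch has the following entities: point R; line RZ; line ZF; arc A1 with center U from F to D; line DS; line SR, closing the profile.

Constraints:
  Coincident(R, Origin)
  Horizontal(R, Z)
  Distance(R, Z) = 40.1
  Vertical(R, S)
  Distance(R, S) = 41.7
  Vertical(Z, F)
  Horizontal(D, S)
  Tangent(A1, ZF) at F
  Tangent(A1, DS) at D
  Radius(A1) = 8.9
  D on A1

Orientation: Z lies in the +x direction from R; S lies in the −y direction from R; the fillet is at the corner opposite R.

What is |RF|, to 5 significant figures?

51.806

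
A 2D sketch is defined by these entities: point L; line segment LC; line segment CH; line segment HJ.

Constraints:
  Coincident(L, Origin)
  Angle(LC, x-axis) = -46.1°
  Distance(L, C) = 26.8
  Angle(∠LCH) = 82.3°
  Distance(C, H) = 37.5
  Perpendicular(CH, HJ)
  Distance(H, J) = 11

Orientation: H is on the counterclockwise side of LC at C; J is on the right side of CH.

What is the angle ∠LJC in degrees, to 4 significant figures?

31.57°

L is at the origin; LC runs at -46.1° with length 26.8, so C = 26.8·(cos -46.1°, sin -46.1°) = (18.58, -19.31). ∠LCH = 82.3°, so CH runs at -46.1° + (180° − 82.3°) = 51.60° from the x-axis; with |CH| = 37.5, H = C + 37.5·(cos 51.60°, sin 51.60°) = (41.88, 10.08). CH is perpendicular to HJ; with |HJ| = 11.0 on the right of CH, J = H + 11.0·(0.7837, -0.6211) = (50.50, 3.245). Then cos ∠LJC = JL·JC / (|JL||JC|), giving 31.57°.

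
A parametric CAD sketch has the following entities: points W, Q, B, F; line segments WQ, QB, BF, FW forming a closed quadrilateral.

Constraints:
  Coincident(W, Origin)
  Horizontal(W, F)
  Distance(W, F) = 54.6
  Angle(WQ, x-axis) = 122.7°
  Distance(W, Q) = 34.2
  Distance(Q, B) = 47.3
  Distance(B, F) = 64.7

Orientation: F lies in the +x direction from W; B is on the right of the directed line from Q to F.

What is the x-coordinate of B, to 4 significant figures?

-7.748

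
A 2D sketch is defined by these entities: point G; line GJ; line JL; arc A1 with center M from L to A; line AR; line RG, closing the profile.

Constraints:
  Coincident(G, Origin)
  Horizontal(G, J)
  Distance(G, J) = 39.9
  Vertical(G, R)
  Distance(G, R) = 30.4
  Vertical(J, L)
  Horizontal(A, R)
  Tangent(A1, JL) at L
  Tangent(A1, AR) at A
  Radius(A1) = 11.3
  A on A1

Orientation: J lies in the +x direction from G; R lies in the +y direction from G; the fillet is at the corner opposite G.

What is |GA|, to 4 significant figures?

41.74

G is at the origin; GJ is horizontal with |GJ| = 39.9 and J on the +x side, so J = (39.90, 0.000). GR is vertical with |GR| = 30.4 and R on the +y side, so R = (0.000, 30.40). The virtual corner opposite G is at (39.90, 30.40). Tangency of A1 to JL means the radius ML is perpendicular to JL and the tangent condition forces MA to be normal to AR, with radius 11.3, so the center M sits 11.3 in from both sides at M = (28.60, 19.10). That places the tangent points at L = (39.90, 19.10) on JL and A = (28.60, 30.40) on AR. Then |GA| = |A − G| = 41.74.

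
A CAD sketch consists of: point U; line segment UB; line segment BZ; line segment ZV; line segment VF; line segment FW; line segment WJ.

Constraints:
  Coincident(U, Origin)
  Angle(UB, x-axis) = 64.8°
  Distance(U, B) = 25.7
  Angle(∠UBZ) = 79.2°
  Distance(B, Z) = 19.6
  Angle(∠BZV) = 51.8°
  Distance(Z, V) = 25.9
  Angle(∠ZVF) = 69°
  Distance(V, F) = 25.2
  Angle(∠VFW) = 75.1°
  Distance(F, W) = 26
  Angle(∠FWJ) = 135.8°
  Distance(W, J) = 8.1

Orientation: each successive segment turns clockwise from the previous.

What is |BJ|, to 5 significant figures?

23.271

U is at the origin; UB runs at 64.8° with length 25.7, so B = (10.943, 23.254). ∠UBZ = 79.2° gives BZ at -36.000° from the x-axis; with |BZ| = 19.6, Z = (26.799, 11.733). ∠BZV = 51.8° gives ZV at -164.20° from the x-axis; with |ZV| = 25.9, V = (1.8778, 4.6814). ∠ZVF = 69.0° gives VF at 84.800° from the x-axis; with |VF| = 25.2, F = (4.1618, 29.778). ∠VFW = 75.1° gives FW at -20.100° from the x-axis; with |FW| = 26.0, W = (28.578, 20.843). ∠FWJ = 135.8° gives WJ at -64.300° from the x-axis; with |WJ| = 8.1, J = (32.091, 13.544). Then |BJ| = |J − B| = 23.271.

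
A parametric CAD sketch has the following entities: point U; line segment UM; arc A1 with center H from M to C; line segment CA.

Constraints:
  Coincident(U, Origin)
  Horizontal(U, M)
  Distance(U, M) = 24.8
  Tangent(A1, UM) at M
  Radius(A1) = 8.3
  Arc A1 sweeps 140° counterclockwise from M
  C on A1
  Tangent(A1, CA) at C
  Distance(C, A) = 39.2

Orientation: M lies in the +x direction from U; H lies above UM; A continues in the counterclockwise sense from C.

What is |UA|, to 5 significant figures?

39.856

U is at the origin; UM is horizontal with |UM| = 24.8 and M on the +x side, so M = (24.800, 0.0000). The tangent condition forces HM to be normal to UM, so H = M + (0, 8.3) = (24.800, 8.3000). On A1, M sits at bearing -90° from H; a 140° counterclockwise sweep puts C at bearing 50°, so C = H + 8.3·(cos 50°, sin 50°) = (30.135, 14.658). Since A1 is tangent to CA there, HC ⟂ CA, so CA runs along (−sin 50°, cos 50°); with |CA| = 39.2, A = (0.10619, 39.855). Then |UA| = |A − U| = 39.856.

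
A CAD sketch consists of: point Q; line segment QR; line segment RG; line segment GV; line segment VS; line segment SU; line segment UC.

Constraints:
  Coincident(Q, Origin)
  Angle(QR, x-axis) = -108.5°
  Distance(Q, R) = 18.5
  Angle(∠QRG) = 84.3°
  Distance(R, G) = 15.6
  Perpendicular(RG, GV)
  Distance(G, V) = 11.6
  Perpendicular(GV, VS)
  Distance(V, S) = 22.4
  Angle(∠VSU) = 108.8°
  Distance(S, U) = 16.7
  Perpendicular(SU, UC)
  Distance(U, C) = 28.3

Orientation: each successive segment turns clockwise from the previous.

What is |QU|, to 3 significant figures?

26.6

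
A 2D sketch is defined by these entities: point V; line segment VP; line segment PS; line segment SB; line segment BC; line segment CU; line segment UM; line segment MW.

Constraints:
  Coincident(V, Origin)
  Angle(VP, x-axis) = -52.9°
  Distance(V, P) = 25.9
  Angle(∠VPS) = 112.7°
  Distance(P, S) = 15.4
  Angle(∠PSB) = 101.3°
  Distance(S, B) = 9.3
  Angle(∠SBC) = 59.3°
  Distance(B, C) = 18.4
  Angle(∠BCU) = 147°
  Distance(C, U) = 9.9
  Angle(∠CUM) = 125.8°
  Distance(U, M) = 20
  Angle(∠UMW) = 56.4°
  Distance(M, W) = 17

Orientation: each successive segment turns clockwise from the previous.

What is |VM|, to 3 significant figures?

48.8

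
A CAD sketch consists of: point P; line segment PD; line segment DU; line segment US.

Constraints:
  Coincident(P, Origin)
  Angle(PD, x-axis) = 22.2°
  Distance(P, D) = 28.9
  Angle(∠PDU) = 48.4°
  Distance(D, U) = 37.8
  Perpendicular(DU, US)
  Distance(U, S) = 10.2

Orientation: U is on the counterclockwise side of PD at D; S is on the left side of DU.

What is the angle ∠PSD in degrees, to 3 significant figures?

46.6°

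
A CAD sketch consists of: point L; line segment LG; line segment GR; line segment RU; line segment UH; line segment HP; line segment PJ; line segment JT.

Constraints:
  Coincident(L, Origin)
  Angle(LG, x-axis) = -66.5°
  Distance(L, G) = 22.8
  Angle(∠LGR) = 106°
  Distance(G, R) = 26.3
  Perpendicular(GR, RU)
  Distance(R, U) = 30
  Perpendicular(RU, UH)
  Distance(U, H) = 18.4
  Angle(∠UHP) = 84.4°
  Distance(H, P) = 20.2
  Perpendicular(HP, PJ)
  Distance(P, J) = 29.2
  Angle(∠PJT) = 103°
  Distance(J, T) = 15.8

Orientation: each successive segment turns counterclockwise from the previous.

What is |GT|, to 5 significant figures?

49.856

L is at the origin; LG runs at -66.5° with length 22.8, so G = (9.0915, -20.909). ∠LGR = 106.0° gives GR at 7.5000° from the x-axis; with |GR| = 26.3, R = (35.166, -17.476). GR is perpendicular to RU, so RU runs at 97.500°; with |RU| = 30.0, U = (31.251, 12.267). RU ⟂ UH, so UH runs at -172.50°; with |UH| = 18.4, H = (13.008, 9.8655). ∠UHP = 84.4° gives HP at -76.900° from the x-axis; with |HP| = 20.2, P = (17.586, -9.8088). HP ⟂ PJ, so PJ runs at 13.100°; with |PJ| = 29.2, J = (46.027, -3.1906). ∠PJT = 103.0° gives JT at 90.100° from the x-axis; with |JT| = 15.8, T = (45.999, 12.609). Then |GT| = |T − G| = 49.856.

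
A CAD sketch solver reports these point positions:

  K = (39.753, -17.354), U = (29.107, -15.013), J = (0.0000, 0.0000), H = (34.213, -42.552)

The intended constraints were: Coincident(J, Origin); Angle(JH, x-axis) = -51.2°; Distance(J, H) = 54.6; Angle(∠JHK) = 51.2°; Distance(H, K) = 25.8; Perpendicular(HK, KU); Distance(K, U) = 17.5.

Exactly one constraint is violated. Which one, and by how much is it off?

Distance(K, U) = 17.5 — off by 6.60.

J = (0.00, 0.00) ✓; JH at -51.20° ✓; |JH| = 54.60 ✓; ∠JHK = 51.20° ✓; |HK| = 25.80 ✓; ∠(HK, KU) = 90.00° ✓; |KU| = 10.90 ✗.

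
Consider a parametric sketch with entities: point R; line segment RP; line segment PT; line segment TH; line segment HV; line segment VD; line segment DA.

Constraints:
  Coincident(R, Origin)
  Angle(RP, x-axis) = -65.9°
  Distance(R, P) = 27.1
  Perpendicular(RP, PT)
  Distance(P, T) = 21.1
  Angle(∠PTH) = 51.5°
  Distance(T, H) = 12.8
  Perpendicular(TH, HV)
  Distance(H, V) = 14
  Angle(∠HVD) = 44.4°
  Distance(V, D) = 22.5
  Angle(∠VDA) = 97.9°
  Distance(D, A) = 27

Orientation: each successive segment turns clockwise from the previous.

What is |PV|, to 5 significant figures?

2.5353

R is at the origin; RP runs at -65.9° with length 27.1, so P = (11.066, -24.738). The perpendicularity gives PT at right angles to RP, so PT runs at -155.90°; with |PT| = 21.1, T = (-8.1950, -33.354). ∠PTH = 51.5° gives TH at 75.600° from the x-axis; with |TH| = 12.8, H = (-5.0118, -20.956). The perpendicularity gives HV at right angles to TH, so HV runs at -14.400°; with |HV| = 14.0, V = (8.5483, -24.437). Then |PV| = |V − P| = 2.5353.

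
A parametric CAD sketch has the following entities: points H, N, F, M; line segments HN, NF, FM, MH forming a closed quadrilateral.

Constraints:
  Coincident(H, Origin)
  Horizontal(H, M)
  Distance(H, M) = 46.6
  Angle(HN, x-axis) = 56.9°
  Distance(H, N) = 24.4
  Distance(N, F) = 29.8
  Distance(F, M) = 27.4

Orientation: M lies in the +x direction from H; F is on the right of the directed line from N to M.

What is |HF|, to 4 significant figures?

22.22

H is at the origin; H and M share the same y with |HM| = 46.6 and M in +x, so M = (46.6, 0). HN runs at 56.9° with |HN| = 24.4, so N = (13.32, 20.44). F is determined by |NF| = 29.8 and |FM| = 27.4 together: it lies at the intersection of circle(N, 29.8) and circle(M, 27.4). With |NM| = 39.05, the foot of the radical line on NM is 21.28 from N and the perpendicular offset is √(29.8² − 21.28²) = 20.86. Taking the right-of-NM solution: F = (20.54, -8.472).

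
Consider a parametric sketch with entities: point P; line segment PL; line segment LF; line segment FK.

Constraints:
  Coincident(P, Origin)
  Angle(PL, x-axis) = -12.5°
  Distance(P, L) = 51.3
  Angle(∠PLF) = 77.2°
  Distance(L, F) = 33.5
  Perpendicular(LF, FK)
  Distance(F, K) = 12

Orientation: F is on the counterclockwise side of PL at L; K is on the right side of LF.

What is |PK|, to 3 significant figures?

65.9

P is at the origin; PL runs at -12.5° with length 51.3, so L = 51.3·(cos -12.5°, sin -12.5°) = (50.1, -11.1). ∠PLF = 77.2°, so LF runs at -12.5° + (180° − 77.2°) = 90.3° from the x-axis; with |LF| = 33.5, F = L + 33.5·(cos 90.3°, sin 90.3°) = (49.9, 22.4). LF is perpendicular to FK; with |FK| = 12.0 on the right of LF, K = F + 12.0·(1.00, 0.00524) = (61.9, 22.5). Then |PK| = |K − P| = 65.9.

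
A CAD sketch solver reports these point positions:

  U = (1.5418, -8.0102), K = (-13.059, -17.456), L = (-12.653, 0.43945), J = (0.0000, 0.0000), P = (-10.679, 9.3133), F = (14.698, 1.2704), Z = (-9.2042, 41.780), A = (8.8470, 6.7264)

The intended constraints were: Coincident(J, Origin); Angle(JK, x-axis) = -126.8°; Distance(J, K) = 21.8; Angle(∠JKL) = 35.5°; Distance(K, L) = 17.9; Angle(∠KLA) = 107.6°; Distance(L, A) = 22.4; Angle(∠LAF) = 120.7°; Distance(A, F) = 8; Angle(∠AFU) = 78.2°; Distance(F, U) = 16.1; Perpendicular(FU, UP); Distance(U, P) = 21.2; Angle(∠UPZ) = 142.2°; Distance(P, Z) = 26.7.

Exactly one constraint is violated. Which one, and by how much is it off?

Distance(P, Z) = 26.7 — off by 5.80.

J = (0.00, 0.00) ✓; JK at -126.8° ✓; |JK| = 21.80 ✓; ∠JKL = 35.50° ✓; |KL| = 17.90 ✓; ∠KLA = 107.6° ✓; |LA| = 22.40 ✓; ∠LAF = 120.7° ✓; |AF| = 8.000 ✓; ∠AFU = 78.20° ✓; |FU| = 16.10 ✓; ∠(FU, UP) = 90.00° ✓; |UP| = 21.20 ✓; ∠UPZ = 142.2° ✓; |PZ| = 32.50 ✗.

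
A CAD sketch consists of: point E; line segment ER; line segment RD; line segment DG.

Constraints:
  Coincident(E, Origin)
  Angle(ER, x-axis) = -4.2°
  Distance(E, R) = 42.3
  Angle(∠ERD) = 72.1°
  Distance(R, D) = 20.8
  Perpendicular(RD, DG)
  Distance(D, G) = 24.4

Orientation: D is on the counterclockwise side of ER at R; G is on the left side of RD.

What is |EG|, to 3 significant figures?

17.7

E is at the origin; ER runs at -4.2° with length 42.3, so R = 42.3·(cos -4.2°, sin -4.2°) = (42.2, -3.10). ∠ERD = 72.1°, so RD runs at -4.2° + (180° − 72.1°) = 104° from the x-axis; with |RD| = 20.8, D = R + 20.8·(cos 104°, sin 104°) = (37.3, 17.1). RD is perpendicular to DG; with |DG| = 24.4 on the left of RD, G = D + 24.4·(-0.972, -0.237) = (13.6, 11.3). Then |EG| = |G − E| = 17.7.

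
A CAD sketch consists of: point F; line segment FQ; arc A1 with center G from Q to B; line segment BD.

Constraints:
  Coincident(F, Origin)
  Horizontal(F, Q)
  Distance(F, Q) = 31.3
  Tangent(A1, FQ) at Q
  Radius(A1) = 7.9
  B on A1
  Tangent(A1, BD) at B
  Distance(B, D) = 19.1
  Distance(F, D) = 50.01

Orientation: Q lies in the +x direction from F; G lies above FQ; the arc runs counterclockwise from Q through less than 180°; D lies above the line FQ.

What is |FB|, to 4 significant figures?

39.42

Checks: |FQ| = 31.30 ✓; |GB| = 7.900 ✓; ∠(GB, BD) = 90.00° ✓; |BD| = 19.10 ✓; |FD| = 50.01 ✓.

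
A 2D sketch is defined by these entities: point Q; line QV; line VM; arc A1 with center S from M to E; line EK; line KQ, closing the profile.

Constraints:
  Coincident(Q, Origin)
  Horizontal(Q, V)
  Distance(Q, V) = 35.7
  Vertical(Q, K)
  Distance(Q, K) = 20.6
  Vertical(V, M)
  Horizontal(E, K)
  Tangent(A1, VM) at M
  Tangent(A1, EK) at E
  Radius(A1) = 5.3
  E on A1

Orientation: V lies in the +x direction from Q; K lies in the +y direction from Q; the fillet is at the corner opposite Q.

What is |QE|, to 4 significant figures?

36.72

Q is at the origin; Q and V share the same y with |QV| = 35.7 and V on the +x side, so V = (35.70, 0.000). QK is vertical with |QK| = 20.6 and K on the +y side, so K = (0.000, 20.60). The virtual corner opposite Q is at (35.70, 20.60). The tangent condition forces SM to be normal to VM and the tangent condition forces SE to be normal to EK, with radius 5.3, so the center S sits 5.3 in from both sides at S = (30.40, 15.30). That places the tangent points at M = (35.70, 15.30) on VM and E = (30.40, 20.60) on EK. Then |QE| = |E − Q| = 36.72.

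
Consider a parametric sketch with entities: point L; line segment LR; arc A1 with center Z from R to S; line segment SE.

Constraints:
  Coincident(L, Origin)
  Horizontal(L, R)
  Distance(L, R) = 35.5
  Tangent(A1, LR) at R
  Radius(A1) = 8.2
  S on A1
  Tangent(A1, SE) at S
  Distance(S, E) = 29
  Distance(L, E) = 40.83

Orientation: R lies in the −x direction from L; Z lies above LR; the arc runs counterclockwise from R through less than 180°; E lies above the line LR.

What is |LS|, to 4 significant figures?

28.24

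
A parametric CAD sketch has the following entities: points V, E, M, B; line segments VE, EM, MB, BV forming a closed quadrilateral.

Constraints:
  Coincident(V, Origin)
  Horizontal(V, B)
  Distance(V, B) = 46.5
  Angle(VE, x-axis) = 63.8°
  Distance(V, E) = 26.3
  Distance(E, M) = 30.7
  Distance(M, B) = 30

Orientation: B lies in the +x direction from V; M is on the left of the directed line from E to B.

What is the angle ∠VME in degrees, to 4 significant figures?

24.07°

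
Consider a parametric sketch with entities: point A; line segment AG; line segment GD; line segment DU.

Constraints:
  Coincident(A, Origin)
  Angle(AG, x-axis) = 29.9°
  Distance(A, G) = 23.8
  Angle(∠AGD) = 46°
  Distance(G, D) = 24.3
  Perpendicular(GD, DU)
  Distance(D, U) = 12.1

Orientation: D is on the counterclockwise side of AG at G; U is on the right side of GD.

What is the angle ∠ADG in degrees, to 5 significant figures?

65.597°

A is at the origin; AG runs at 29.9° with length 23.8, so G = 23.8·(cos 29.9°, sin 29.9°) = (20.632, 11.864). ∠AGD = 46.0°, so GD runs at 29.9° + (180° − 46.0°) = 163.90° from the x-axis; with |GD| = 24.3, D = G + 24.3·(cos 163.90°, sin 163.90°) = (-2.7148, 18.603). Then cos ∠ADG = DA·DG / (|DA||DG|), giving 65.597°.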